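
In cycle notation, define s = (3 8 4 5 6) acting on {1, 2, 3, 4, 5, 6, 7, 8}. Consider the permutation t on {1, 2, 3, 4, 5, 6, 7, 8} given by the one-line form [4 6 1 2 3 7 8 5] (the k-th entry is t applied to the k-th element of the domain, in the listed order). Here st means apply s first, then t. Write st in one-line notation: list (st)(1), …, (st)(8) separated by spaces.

4 6 5 3 7 1 8 2

For each element, apply s then t: 1 → 1 → 4; 2 → 2 → 6; 3 → 8 → 5; 4 → 5 → 3; 5 → 6 → 7; 6 → 3 → 1; 7 → 7 → 8; 8 → 4 → 2.
So st in one-line form is 4 6 5 3 7 1 8 2.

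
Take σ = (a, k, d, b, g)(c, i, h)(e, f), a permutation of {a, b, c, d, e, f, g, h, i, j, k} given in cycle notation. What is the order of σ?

30

The cycle type of σ is (5, 3, 2, 1).
The order of σ is the least common multiple of its cycle lengths: lcm(5, 3, 2) = 30.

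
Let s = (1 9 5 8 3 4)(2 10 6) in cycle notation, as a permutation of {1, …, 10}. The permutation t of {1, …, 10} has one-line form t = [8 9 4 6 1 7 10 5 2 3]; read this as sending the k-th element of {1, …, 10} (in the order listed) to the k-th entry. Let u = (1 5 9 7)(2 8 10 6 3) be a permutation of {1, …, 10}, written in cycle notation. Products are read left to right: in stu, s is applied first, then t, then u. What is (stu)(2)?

Chase 2: s(2) = 10; t(10) = 3; u(3) = 2. Hence (stu)(2) = 2.

2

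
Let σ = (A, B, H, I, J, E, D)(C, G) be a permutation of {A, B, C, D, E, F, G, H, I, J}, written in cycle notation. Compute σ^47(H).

A

H lies in the 7-cycle (A, B, H, I, J, E, D).
Powers repeat with period 7 on this cycle, and 47 mod 7 = 5, so σ^47(H) = σ^5(H).
Stepping 5 places around the cycle: H → I → J → E → D → A.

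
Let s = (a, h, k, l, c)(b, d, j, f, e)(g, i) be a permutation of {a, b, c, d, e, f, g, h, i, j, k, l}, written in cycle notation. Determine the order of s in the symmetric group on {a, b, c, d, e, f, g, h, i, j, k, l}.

The disjoint cycles have lengths 5, 5, 2.
The order of s is the least common multiple of its cycle lengths: lcm(5, 5, 2) = 10.

10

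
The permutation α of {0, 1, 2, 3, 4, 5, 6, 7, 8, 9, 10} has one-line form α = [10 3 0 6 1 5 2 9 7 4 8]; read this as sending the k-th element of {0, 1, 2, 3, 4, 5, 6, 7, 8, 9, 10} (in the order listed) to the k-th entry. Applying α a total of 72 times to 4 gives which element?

3

Tracing 4 → 1 → … returns to 4 after 10 steps, so 4 lies in a 10-cycle (0, 10, 8, 7, 9, 4, 1, 3, 6, 2).
Powers repeat with period 10 on this cycle, and 72 mod 10 = 2, so α^72(4) = α^2(4).
Stepping 2 places around the cycle: 4 → 1 → 3.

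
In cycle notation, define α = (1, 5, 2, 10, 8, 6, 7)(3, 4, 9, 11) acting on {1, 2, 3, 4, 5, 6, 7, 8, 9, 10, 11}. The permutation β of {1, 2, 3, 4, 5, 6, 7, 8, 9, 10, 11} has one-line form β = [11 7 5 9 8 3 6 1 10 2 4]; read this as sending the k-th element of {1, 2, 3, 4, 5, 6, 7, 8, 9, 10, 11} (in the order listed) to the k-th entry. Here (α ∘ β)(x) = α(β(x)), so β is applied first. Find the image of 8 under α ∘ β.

5

First apply β: β(8) = 1, then α(1) = 5. Thus (α ∘ β)(8) = 5.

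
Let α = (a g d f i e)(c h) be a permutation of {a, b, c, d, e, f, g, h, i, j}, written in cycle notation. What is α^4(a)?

a lies in the 6-cycle (a g d f i e).
Advancing 4 steps from a: a → g → d → f → i.

i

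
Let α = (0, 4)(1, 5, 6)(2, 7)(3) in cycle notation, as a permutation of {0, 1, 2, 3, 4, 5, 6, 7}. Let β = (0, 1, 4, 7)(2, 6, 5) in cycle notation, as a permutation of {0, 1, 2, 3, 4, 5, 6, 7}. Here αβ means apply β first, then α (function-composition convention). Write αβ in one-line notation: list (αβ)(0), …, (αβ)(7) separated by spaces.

For each element, apply β then α: 0 → 1 → 5; 1 → 4 → 0; 2 → 6 → 1; 3 → 3 → 3; 4 → 7 → 2; 5 → 2 → 7; 6 → 5 → 6; 7 → 0 → 4.
So αβ in one-line form is 5 0 1 3 2 7 6 4.

5 0 1 3 2 7 6 4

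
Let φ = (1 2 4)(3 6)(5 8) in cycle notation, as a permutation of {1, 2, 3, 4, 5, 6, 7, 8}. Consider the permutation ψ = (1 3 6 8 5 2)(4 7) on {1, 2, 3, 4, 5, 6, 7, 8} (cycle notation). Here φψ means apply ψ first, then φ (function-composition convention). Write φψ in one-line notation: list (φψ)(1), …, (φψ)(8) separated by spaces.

6 2 3 7 4 5 1 8

(φψ)(x) = φ(ψ(x)). Computing each image: φ(ψ(1)) = φ(3) = 6, φ(ψ(2)) = φ(1) = 2, φ(ψ(3)) = φ(6) = 3, φ(ψ(4)) = φ(7) = 7, φ(ψ(5)) = φ(2) = 4, φ(ψ(6)) = φ(8) = 5, φ(ψ(7)) = φ(4) = 1, φ(ψ(8)) = φ(5) = 8.
Hence φψ = [6 2 3 7 4 5 1 8].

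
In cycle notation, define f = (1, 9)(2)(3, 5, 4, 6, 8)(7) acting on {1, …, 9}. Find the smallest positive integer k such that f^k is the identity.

The cycle type of f is (5, 2, 1, 1).
The order of f is the least common multiple of its cycle lengths: lcm(5, 2) = 10.

10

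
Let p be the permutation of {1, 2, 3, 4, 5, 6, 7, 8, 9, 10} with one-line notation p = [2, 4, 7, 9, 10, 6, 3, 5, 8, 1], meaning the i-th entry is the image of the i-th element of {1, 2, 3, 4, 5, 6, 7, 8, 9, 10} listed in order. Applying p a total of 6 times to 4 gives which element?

Tracing 4 → 9 → … returns to 4 after 7 steps, so 4 lies in a 7-cycle (1, 2, 4, 9, 8, 5, 10).
Advancing 6 steps from 4: 4 → 9 → 8 → 5 → 10 → 1 → 2.

2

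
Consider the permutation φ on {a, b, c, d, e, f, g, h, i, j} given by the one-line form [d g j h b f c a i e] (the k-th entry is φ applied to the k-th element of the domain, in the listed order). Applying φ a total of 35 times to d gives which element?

a

Tracing d → h → … returns to d after 3 steps, so d lies in a 3-cycle (a d h).
Powers repeat with period 3 on this cycle, and 35 mod 3 = 2, so φ^35(d) = φ^2(d).
Advancing 2 steps from d: d → h → a.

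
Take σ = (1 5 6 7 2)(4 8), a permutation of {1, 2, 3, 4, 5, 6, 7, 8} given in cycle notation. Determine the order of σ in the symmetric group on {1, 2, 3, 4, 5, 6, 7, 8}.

The cycle type of σ is (5, 2, 1).
Since disjoint cycles commute, ord(σ) = lcm(5, 2) = 10.

10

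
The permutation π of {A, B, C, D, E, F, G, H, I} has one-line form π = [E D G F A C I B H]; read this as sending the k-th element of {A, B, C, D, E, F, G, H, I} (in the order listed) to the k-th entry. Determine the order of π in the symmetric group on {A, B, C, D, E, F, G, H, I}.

14

The disjoint-cycle form of π has cycle lengths 7, 2.
The order is lcm(7, 2) = 14.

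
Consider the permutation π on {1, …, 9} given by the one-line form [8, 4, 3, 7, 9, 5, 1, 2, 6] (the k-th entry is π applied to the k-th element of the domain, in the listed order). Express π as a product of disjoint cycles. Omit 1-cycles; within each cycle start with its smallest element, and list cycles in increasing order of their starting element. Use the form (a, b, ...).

(1, 8, 2, 4, 7)(5, 9, 6)

Iterating π from 1 gives 1 → 8 → 2 → 4 → 7 → 1; that is the 5-cycle (1, 8, 2, 4, 7).
Continuing from each remaining unvisited element yields (1, 8, 2, 4, 7)(5, 9, 6).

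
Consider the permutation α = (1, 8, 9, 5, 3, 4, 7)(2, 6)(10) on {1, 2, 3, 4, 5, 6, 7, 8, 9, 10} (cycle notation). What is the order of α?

The disjoint cycles have lengths 7, 2, 1.
The order is lcm(7, 2) = 14.

14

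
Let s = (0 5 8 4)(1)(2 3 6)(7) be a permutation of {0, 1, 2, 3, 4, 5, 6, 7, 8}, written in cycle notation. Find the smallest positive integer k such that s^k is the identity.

The disjoint cycles have lengths 4, 3, 1, 1.
Since disjoint cycles commute, ord(s) = lcm(4, 3) = 12.

12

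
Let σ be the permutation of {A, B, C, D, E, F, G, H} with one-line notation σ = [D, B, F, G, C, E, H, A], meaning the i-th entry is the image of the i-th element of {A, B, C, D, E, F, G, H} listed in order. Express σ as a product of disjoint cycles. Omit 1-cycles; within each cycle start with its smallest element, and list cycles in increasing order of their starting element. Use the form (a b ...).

Start at A and follow images: A → D → G → H → A, giving the cycle (A D G H).
Repeating from the next unused element and collecting all non-trivial cycles gives (A D G H)(C F E).

(A D G H)(C F E)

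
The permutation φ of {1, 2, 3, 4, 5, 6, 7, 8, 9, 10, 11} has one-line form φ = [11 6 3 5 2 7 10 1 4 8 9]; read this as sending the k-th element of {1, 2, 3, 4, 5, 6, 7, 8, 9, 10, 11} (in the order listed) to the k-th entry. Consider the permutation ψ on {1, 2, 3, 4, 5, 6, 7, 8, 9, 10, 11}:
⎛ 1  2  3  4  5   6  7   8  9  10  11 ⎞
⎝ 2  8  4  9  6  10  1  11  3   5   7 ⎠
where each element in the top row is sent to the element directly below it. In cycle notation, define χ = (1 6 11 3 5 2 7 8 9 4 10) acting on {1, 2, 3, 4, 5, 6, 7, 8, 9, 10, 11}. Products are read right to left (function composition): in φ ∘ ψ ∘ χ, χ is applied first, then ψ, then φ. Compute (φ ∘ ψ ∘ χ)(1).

Chase 1: χ(1) = 6; ψ(6) = 10; φ(10) = 8. Hence (φ ∘ ψ ∘ χ)(1) = 8.

8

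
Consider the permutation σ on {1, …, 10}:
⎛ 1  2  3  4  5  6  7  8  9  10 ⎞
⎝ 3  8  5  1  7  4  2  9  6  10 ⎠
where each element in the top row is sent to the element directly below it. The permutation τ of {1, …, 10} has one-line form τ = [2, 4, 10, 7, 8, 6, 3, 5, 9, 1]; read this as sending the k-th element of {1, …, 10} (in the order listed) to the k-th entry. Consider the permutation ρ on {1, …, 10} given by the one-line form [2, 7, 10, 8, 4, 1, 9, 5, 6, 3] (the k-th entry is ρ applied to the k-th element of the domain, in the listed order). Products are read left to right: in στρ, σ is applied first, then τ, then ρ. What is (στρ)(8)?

Apply the permutations in order: σ(8) = 9, then τ(9) = 9, then ρ(9) = 6. So (στρ)(8) = 6.

6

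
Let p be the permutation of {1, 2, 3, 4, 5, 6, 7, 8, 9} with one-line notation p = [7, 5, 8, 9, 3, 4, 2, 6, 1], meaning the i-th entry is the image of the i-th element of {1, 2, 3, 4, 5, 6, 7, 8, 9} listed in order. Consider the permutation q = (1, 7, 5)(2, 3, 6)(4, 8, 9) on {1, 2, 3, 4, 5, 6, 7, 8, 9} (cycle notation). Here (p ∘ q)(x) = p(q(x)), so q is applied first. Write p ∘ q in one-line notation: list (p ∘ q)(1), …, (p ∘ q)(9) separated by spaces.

2 8 4 6 7 5 3 1 9

Chase each element through q then p: 1 → 7 → 2; 2 → 3 → 8; 3 → 6 → 4; 4 → 8 → 6; 5 → 1 → 7; 6 → 2 → 5; 7 → 5 → 3; 8 → 9 → 1; 9 → 4 → 9.
So p ∘ q in one-line form is 2 8 4 6 7 5 3 1 9.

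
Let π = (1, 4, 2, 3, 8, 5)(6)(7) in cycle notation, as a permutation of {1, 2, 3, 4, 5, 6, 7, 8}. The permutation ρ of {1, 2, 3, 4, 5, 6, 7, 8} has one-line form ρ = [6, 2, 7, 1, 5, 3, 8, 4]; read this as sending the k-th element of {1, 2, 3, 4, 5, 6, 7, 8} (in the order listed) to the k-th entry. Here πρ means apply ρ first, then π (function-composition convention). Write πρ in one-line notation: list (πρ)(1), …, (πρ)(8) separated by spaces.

6 3 7 4 1 8 5 2

(πρ)(x) = π(ρ(x)). Computing each image: π(ρ(1)) = π(6) = 6, π(ρ(2)) = π(2) = 3, π(ρ(3)) = π(7) = 7, π(ρ(4)) = π(1) = 4, π(ρ(5)) = π(5) = 1, π(ρ(6)) = π(3) = 8, π(ρ(7)) = π(8) = 5, π(ρ(8)) = π(4) = 2.
Hence πρ = [6 3 7 4 1 8 5 2].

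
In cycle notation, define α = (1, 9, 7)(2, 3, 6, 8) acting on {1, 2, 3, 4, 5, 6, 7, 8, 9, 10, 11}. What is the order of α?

12

The cycle type of α is (4, 3, 1, 1, 1, 1).
Since disjoint cycles commute, ord(α) = lcm(4, 3) = 12.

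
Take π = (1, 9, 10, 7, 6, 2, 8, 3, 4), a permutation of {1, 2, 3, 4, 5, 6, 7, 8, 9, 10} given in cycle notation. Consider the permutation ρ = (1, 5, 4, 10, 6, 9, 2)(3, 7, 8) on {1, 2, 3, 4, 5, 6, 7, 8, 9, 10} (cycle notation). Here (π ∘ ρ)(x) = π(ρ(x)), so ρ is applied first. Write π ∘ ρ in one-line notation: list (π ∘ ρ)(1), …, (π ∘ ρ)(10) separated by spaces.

5 9 6 7 1 10 3 4 8 2

Chase each element through ρ then π: 1 → 5 → 5; 2 → 1 → 9; 3 → 7 → 6; 4 → 10 → 7; 5 → 4 → 1; 6 → 9 → 10; 7 → 8 → 3; 8 → 3 → 4; 9 → 2 → 8; 10 → 6 → 2.
Collecting the images, π ∘ ρ = [5 9 6 7 1 10 3 4 8 2].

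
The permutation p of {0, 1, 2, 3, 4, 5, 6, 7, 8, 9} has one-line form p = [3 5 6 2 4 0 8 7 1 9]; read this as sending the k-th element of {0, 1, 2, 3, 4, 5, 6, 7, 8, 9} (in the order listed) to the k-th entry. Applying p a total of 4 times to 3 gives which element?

Tracing 3 → 2 → … returns to 3 after 7 steps, so 3 lies in a 7-cycle (0, 3, 2, 6, 8, 1, 5).
Stepping 4 places around the cycle: 3 → 2 → 6 → 8 → 1.

1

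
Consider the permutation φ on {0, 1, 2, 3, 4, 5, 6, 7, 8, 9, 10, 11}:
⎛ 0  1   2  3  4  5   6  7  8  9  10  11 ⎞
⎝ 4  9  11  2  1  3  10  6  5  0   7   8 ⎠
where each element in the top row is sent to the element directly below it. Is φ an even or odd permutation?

In disjoint-cycle form the cycle lengths are 5, 4, 3.
A cycle of length ℓ contributes ℓ−1 transpositions, so φ is a product of 4 + 3 + 2 = 9 transpositions — odd.

odd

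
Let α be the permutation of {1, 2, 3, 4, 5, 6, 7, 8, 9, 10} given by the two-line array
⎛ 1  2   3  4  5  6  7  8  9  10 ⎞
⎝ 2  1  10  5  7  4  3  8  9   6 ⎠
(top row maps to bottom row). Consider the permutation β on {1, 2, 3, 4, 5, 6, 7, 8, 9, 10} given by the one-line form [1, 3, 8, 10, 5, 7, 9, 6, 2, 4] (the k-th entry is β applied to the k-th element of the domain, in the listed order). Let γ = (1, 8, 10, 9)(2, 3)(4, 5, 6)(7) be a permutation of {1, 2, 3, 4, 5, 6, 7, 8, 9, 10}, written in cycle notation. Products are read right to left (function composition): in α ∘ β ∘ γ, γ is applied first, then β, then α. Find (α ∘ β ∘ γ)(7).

Chase 7: γ(7) = 7; β(7) = 9; α(9) = 9. Hence (α ∘ β ∘ γ)(7) = 9.

9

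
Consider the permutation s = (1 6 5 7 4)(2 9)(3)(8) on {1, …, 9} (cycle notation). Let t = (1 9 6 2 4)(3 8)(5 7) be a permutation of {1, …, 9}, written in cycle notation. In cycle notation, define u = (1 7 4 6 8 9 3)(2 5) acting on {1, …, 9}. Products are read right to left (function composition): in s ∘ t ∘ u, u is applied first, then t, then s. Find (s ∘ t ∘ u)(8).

5

Chase 8: u(8) = 9; t(9) = 6; s(6) = 5. Hence (s ∘ t ∘ u)(8) = 5.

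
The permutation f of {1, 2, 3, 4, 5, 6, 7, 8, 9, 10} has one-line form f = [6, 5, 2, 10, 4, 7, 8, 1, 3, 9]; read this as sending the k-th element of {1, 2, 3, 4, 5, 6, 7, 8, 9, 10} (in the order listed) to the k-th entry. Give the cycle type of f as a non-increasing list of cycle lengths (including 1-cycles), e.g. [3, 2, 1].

[6, 4]

The disjoint cycles are (1, 6, 7, 8)(2, 5, 4, 10, 9, 3), with lengths 6, 4 in non-increasing order.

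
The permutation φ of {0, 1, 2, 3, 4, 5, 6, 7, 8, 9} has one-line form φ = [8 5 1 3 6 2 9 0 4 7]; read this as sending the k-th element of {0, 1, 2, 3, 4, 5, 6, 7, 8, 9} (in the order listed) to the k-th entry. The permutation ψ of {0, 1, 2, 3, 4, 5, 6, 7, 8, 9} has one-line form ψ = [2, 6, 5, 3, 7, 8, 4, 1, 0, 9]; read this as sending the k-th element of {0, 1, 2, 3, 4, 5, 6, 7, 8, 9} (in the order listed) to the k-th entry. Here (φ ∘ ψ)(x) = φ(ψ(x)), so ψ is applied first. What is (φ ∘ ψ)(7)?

ψ(7) = 1, then φ(1) = 5; composing gives (φ ∘ ψ)(7) = 5.

5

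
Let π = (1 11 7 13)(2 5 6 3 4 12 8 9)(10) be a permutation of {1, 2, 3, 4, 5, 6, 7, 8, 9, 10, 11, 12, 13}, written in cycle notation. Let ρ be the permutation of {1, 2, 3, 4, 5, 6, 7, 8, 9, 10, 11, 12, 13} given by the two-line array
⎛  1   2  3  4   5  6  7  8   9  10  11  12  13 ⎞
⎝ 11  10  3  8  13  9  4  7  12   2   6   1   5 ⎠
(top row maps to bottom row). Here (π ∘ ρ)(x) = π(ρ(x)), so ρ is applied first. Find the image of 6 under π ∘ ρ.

First apply ρ: ρ(6) = 9, then π(9) = 2. Thus (π ∘ ρ)(6) = 2.

2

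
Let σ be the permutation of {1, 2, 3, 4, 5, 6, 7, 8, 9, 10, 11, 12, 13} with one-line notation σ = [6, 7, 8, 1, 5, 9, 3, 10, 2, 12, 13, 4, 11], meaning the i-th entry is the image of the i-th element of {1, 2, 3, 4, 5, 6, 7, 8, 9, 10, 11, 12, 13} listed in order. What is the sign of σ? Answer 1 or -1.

In disjoint-cycle form the cycle lengths are 10, 2, 1.
A cycle of length ℓ contributes ℓ−1 transpositions, so σ is a product of 9 + 1 = 10 transpositions — even.

1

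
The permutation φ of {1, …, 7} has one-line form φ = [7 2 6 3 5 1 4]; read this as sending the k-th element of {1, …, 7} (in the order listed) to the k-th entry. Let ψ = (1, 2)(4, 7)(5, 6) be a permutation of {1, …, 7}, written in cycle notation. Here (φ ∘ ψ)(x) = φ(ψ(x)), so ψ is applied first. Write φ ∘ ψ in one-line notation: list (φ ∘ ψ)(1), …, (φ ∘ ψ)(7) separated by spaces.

(φ ∘ ψ)(x) = φ(ψ(x)). Computing each image: φ(ψ(1)) = φ(2) = 2, φ(ψ(2)) = φ(1) = 7, φ(ψ(3)) = φ(3) = 6, φ(ψ(4)) = φ(7) = 4, φ(ψ(5)) = φ(6) = 1, φ(ψ(6)) = φ(5) = 5, φ(ψ(7)) = φ(4) = 3.
Hence φ ∘ ψ = [2 7 6 4 1 5 3].

2 7 6 4 1 5 3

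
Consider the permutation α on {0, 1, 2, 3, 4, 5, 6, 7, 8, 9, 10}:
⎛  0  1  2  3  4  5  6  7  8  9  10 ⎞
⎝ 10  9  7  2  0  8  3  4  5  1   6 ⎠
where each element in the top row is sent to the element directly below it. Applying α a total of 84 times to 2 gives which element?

Tracing 2 → 7 → … returns to 2 after 7 steps, so 2 lies in a 7-cycle (0 10 6 3 2 7 4).
Powers repeat with period 7 on this cycle, and 84 mod 7 = 0, so α^84(2) = α^0(2).
So α^84(2) = 2.

2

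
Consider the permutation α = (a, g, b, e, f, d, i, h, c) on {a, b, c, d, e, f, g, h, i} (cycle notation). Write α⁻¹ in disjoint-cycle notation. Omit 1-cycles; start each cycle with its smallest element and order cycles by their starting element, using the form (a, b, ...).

Inverting a permutation written in cycle notation just reverses the order within every cycle.
Reversing each cycle of α and rotating so the smallest element leads gives (a, c, h, i, d, f, e, b, g).

(a, c, h, i, d, f, e, b, g)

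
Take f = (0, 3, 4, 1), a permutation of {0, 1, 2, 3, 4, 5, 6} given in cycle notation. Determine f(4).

4 appears in (0, 3, 4, 1); the next entry (wrapping around) is 1.

1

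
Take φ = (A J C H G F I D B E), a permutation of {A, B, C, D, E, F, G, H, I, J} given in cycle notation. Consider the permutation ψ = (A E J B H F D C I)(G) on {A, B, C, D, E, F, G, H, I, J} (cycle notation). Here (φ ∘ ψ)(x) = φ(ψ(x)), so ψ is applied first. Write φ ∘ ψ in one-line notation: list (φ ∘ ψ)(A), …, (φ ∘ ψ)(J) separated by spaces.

A G D H C B F I J E

(φ ∘ ψ)(x) = φ(ψ(x)). Computing each image: φ(ψ(A)) = φ(E) = A, φ(ψ(B)) = φ(H) = G, φ(ψ(C)) = φ(I) = D, φ(ψ(D)) = φ(C) = H, φ(ψ(E)) = φ(J) = C, φ(ψ(F)) = φ(D) = B, φ(ψ(G)) = φ(G) = F, φ(ψ(H)) = φ(F) = I, φ(ψ(I)) = φ(A) = J, φ(ψ(J)) = φ(B) = E.
Hence φ ∘ ψ = [A G D H C B F I J E].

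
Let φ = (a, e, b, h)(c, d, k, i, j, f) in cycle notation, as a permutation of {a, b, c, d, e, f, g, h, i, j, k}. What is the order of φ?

12

The disjoint cycles have lengths 6, 4, 1.
The order of φ is the least common multiple of its cycle lengths: lcm(6, 4) = 12.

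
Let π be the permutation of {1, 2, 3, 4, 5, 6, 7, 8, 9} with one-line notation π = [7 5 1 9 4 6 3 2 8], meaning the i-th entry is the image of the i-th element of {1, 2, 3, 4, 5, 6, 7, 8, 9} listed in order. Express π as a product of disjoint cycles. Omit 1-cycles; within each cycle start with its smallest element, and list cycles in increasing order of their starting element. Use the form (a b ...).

Iterating π from 1 gives 1 → 7 → 3 → 1; that is the 3-cycle (1 7 3).
Repeating from the next unused element and collecting all non-trivial cycles gives (1 7 3)(2 5 4 9 8).

(1 7 3)(2 5 4 9 8)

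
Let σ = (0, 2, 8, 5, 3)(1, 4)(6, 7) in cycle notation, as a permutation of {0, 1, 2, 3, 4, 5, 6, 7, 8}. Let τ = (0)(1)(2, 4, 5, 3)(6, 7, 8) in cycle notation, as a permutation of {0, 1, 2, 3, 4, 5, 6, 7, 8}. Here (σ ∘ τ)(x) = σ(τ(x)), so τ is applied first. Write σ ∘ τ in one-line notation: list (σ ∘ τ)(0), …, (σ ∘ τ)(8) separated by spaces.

(σ ∘ τ)(x) = σ(τ(x)). Computing each image: σ(τ(0)) = σ(0) = 2, σ(τ(1)) = σ(1) = 4, σ(τ(2)) = σ(4) = 1, σ(τ(3)) = σ(2) = 8, σ(τ(4)) = σ(5) = 3, σ(τ(5)) = σ(3) = 0, σ(τ(6)) = σ(7) = 6, σ(τ(7)) = σ(8) = 5, σ(τ(8)) = σ(6) = 7.
Hence σ ∘ τ = [2 4 1 8 3 0 6 5 7].

2 4 1 8 3 0 6 5 7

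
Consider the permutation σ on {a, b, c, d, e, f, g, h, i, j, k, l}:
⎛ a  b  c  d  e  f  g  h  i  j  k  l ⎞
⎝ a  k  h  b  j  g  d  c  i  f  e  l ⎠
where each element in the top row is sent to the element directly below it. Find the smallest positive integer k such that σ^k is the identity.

The disjoint-cycle form of σ has cycle lengths 7, 2, 1, 1, 1.
Since disjoint cycles commute, ord(σ) = lcm(7, 2) = 14.

14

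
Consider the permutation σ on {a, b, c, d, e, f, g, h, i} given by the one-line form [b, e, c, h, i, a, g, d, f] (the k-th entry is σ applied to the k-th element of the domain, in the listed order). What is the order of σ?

10

Decomposing into disjoint cycles gives cycle lengths 5, 2, 1, 1.
The order is lcm(5, 2) = 10.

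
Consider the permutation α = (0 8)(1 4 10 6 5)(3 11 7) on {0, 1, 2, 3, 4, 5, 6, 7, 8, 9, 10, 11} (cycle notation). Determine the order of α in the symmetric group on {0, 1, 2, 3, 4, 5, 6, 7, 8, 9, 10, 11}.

30

The cycle type of α is (5, 3, 2, 1, 1).
The order is lcm(5, 3, 2) = 30.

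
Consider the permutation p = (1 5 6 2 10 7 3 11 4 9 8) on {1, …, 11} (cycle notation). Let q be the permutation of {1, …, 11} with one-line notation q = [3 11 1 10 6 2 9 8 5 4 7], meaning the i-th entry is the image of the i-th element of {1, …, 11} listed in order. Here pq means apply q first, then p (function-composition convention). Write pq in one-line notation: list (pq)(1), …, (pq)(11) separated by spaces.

(pq)(x) = p(q(x)). Computing each image: p(q(1)) = p(3) = 11, p(q(2)) = p(11) = 4, p(q(3)) = p(1) = 5, p(q(4)) = p(10) = 7, p(q(5)) = p(6) = 2, p(q(6)) = p(2) = 10, p(q(7)) = p(9) = 8, p(q(8)) = p(8) = 1, p(q(9)) = p(5) = 6, p(q(10)) = p(4) = 9, p(q(11)) = p(7) = 3.
Hence pq = [11 4 5 7 2 10 8 1 6 9 3].

11 4 5 7 2 10 8 1 6 9 3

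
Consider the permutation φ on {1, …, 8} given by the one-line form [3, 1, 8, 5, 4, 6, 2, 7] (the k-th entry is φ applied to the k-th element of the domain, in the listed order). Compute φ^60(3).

3

Tracing 3 → 8 → … returns to 3 after 5 steps, so 3 lies in a 5-cycle (1, 3, 8, 7, 2).
On a 5-cycle, φ^5 is the identity, so φ^60 = φ^0 there (60 ≡ 0 mod 5).
So φ^60(3) = 3.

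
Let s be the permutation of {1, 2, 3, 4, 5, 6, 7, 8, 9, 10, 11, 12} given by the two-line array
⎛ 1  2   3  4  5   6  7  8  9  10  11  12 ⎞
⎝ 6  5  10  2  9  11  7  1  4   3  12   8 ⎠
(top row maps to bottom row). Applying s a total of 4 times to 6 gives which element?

1

Tracing 6 → 11 → … returns to 6 after 5 steps, so 6 lies in a 5-cycle (1, 6, 11, 12, 8).
Advancing 4 steps from 6: 6 → 11 → 12 → 8 → 1.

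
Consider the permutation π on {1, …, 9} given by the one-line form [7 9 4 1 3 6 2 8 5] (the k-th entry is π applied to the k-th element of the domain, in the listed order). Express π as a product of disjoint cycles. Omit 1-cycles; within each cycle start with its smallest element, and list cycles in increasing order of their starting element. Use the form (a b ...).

From 1: 1 → 7 → 2 → 9 → 5 → 3 → 4 → 1, closing the cycle (1 7 2 9 5 3 4).
Repeating from the next unused element and collecting all non-trivial cycles gives (1 7 2 9 5 3 4).

(1 7 2 9 5 3 4)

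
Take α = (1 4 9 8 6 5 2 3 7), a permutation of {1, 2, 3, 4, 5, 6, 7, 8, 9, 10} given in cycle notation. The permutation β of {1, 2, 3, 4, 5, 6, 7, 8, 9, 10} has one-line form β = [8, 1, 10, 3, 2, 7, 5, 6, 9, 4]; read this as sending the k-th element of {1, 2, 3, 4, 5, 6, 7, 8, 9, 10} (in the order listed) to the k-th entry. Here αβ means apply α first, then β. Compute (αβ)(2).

10

(αβ)(2) = β(α(2)). α(2) = 3, then β(3) = 10. So (αβ)(2) = 10.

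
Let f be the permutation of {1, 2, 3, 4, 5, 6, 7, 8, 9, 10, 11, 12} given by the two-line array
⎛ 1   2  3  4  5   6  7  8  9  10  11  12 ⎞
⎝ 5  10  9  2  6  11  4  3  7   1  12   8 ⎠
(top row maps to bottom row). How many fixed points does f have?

0

No element satisfies f(x) = x, so there are 0 fixed points.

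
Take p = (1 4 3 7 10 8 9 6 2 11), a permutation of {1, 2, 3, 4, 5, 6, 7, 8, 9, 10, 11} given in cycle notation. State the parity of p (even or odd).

The cycle lengths are 10, 1.
A cycle of length ℓ contributes ℓ−1 transpositions, so p is a product of 9 transpositions — odd.

odd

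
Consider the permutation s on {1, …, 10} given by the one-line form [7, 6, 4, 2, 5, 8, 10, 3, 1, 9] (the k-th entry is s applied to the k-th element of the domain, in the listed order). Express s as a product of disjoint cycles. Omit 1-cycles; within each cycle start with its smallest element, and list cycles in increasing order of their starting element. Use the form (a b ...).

(1 7 10 9)(2 6 8 3 4)

Iterating s from 1 gives 1 → 7 → 10 → 9 → 1; that is the 4-cycle (1 7 10 9).
Repeating from the next unused element and collecting all non-trivial cycles gives (1 7 10 9)(2 6 8 3 4).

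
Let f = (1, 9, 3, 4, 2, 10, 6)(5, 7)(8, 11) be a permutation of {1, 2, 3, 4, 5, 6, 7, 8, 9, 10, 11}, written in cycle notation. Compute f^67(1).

2

1 lies in the 7-cycle (1, 9, 3, 4, 2, 10, 6).
On a 7-cycle, f^7 is the identity, so f^67 = f^4 there (67 ≡ 4 mod 7).
Stepping 4 places around the cycle: 1 → 9 → 3 → 4 → 2.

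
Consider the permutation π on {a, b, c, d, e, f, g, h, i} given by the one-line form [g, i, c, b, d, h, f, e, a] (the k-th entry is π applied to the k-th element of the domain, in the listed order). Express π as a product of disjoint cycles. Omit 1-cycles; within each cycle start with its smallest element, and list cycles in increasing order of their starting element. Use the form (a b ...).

(a g f h e d b i)

Start at a and follow images: a → g → f → h → e → d → b → i → a, giving the cycle (a g f h e d b i).
Repeating from the next unused element and collecting all non-trivial cycles gives (a g f h e d b i).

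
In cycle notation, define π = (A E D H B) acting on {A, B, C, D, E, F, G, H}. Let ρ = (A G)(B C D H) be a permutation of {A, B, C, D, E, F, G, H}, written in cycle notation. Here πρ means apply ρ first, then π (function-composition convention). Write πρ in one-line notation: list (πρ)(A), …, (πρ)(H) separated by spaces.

G C H B D F E A

(πρ)(x) = π(ρ(x)). Computing each image: π(ρ(A)) = π(G) = G, π(ρ(B)) = π(C) = C, π(ρ(C)) = π(D) = H, π(ρ(D)) = π(H) = B, π(ρ(E)) = π(E) = D, π(ρ(F)) = π(F) = F, π(ρ(G)) = π(A) = E, π(ρ(H)) = π(B) = A.
Hence πρ = [G C H B D F E A].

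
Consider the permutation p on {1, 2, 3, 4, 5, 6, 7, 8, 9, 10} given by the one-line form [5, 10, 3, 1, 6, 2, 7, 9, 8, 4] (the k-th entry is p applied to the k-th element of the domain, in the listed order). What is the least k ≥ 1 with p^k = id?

6

The disjoint-cycle form of p has cycle lengths 6, 2, 1, 1.
The order of p is the least common multiple of its cycle lengths: lcm(6, 2) = 6.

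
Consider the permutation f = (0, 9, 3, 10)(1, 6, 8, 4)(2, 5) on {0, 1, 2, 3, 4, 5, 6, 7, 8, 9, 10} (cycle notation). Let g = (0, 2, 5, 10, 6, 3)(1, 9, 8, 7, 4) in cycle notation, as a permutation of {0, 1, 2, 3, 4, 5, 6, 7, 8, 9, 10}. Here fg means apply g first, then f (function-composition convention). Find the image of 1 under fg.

g(1) = 9, then f(9) = 3; composing gives (fg)(1) = 3.

3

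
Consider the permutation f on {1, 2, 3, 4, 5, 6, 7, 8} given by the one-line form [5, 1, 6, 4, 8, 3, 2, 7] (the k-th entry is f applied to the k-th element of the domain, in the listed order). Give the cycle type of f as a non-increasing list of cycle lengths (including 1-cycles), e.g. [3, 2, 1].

The disjoint cycles are (1, 5, 8, 7, 2)(3, 6)(4), with lengths 5, 2, 1 in non-increasing order.

[5, 2, 1]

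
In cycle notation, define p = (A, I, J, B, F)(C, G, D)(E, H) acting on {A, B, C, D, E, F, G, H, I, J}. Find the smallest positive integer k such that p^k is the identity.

30

The cycle type of p is (5, 3, 2).
Since disjoint cycles commute, ord(p) = lcm(5, 3, 2) = 30.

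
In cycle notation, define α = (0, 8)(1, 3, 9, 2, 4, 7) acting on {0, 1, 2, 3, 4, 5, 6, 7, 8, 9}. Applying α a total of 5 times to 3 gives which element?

3 lies in the 6-cycle (1, 3, 9, 2, 4, 7).
Stepping 5 places around the cycle: 3 → 9 → 2 → 4 → 7 → 1.

1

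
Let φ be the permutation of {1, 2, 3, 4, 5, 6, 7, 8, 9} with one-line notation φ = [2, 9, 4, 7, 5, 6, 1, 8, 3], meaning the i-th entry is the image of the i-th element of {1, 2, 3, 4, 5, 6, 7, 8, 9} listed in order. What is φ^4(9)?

1

Tracing 9 → 3 → … returns to 9 after 6 steps, so 9 lies in a 6-cycle (1 2 9 3 4 7).
Advancing 4 steps from 9: 9 → 3 → 4 → 7 → 1.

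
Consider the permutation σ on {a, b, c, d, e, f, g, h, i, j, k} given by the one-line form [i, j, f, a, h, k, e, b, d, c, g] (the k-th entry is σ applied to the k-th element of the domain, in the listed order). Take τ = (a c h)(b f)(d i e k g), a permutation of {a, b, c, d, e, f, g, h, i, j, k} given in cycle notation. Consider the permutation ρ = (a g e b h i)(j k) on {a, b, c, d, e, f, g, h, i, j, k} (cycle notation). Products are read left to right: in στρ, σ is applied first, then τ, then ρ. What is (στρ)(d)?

c

(στρ)(d) = ρ(τ(σ(d))). σ(d) = a, then τ(a) = c, then ρ(c) = c, so the result is c.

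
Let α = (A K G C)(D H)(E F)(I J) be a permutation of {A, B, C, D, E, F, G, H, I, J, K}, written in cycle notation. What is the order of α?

4

The disjoint cycles have lengths 4, 2, 2, 2, 1.
The order of α is the least common multiple of its cycle lengths: lcm(4, 2, 2, 2) = 4.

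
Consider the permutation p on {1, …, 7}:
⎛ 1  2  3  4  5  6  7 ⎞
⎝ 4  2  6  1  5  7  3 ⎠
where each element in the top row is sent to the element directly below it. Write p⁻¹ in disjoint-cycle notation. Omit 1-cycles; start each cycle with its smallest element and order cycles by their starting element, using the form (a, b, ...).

The cycle decomposition of p is (1, 4)(3, 6, 7).
The inverse reverses every cycle; in canonical form, p⁻¹ = (1, 4)(3, 7, 6).

(1, 4)(3, 7, 6)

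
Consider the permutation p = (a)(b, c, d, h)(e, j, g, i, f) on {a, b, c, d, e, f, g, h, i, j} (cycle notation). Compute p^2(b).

b lies in the 4-cycle (b, c, d, h).
Stepping 2 places around the cycle: b → c → d.

d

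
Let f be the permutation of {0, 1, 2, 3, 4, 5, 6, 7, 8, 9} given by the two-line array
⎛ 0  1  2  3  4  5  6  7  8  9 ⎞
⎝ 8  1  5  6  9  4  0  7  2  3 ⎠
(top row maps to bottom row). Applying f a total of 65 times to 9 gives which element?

3

Tracing 9 → 3 → … returns to 9 after 8 steps, so 9 lies in an 8-cycle (0, 8, 2, 5, 4, 9, 3, 6).
On an 8-cycle, f^8 is the identity, so f^65 = f^1 there (65 ≡ 1 mod 8).
Advancing 1 step from 9: 9 → 3.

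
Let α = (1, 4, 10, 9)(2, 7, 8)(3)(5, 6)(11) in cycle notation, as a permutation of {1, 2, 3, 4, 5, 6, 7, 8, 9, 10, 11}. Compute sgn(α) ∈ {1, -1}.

1

The cycle lengths are 4, 3, 2, 1, 1.
A cycle of length ℓ contributes ℓ−1 transpositions, so α is a product of 3 + 2 + 1 = 6 transpositions — even.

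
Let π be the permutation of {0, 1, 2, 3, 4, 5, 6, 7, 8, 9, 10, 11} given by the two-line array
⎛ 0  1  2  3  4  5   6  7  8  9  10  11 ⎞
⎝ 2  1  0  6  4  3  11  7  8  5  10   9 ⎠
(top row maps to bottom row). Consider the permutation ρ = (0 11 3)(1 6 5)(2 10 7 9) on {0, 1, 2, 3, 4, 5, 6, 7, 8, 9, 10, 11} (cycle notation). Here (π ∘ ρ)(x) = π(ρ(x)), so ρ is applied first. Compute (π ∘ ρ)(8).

8

ρ(8) = 8, then π(8) = 8; composing gives (π ∘ ρ)(8) = 8.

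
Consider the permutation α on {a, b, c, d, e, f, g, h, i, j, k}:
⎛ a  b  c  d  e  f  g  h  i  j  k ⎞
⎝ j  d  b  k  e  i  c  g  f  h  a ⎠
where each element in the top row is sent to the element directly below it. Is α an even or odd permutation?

even

In disjoint-cycle form the cycle lengths are 8, 2, 1.
A cycle is odd iff its length is even; α has 2 even-length cycles, so sgn(α) = (−1)^2 and α is even.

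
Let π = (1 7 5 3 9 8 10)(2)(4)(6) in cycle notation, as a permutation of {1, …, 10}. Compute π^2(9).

10

9 lies in the 7-cycle (1 7 5 3 9 8 10).
Stepping 2 places around the cycle: 9 → 8 → 10.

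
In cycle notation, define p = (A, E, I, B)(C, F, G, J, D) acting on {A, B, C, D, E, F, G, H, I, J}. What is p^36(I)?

I

I lies in the 4-cycle (A, E, I, B).
Since the cycle has length 4, p^36 acts on it the same as p^0 (36 mod 4 = 0).
So p^36(I) = I.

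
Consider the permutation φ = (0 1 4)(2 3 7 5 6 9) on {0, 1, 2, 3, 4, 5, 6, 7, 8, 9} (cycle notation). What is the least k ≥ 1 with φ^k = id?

6

The disjoint cycles have lengths 6, 3, 1.
The order is lcm(6, 3) = 6.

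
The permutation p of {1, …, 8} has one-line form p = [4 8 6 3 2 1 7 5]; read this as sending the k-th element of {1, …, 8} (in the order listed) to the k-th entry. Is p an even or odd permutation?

In disjoint-cycle form the cycle lengths are 4, 3, 1.
A cycle of length ℓ contributes ℓ−1 transpositions, so p is a product of 3 + 2 = 5 transpositions — odd.

odd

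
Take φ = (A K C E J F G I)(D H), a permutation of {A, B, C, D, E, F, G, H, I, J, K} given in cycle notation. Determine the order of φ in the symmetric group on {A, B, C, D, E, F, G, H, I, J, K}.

The disjoint cycles have lengths 8, 2, 1.
The order of φ is the least common multiple of its cycle lengths: lcm(8, 2) = 8.

8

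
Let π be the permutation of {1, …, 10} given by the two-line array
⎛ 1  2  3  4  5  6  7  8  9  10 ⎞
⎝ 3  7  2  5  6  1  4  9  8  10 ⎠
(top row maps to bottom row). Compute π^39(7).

Tracing 7 → 4 → … returns to 7 after 7 steps, so 7 lies in a 7-cycle (1, 3, 2, 7, 4, 5, 6).
Powers repeat with period 7 on this cycle, and 39 mod 7 = 4, so π^39(7) = π^4(7).
Stepping 4 places around the cycle: 7 → 4 → 5 → 6 → 1.

1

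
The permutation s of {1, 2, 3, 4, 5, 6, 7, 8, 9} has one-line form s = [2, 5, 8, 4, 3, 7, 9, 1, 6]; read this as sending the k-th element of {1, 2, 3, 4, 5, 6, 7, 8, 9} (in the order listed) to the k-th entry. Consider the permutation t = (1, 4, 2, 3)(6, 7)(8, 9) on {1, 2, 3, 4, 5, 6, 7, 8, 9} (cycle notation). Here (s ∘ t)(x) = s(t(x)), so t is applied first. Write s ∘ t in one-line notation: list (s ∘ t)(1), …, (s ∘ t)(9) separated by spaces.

Chase each element through t then s: 1 → 4 → 4; 2 → 3 → 8; 3 → 1 → 2; 4 → 2 → 5; 5 → 5 → 3; 6 → 7 → 9; 7 → 6 → 7; 8 → 9 → 6; 9 → 8 → 1.
So s ∘ t in one-line form is 4 8 2 5 3 9 7 6 1.

4 8 2 5 3 9 7 6 1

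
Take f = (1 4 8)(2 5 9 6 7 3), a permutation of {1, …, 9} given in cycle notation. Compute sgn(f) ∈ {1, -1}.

The cycle lengths are 6, 3.
A cycle is odd iff its length is even; f has 1 even-length cycle, so sgn(f) = (−1)^1 and f is odd.

-1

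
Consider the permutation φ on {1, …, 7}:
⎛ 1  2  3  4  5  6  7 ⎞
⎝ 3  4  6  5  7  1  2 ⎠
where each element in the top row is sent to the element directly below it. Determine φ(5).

The entry below 5 in the array is 7, so φ(5) = 7.

7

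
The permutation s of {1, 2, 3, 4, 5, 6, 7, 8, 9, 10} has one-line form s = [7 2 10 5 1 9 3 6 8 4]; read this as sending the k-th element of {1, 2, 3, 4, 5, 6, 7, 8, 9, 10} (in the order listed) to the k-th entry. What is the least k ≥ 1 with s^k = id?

6

Writing s as disjoint cycles, the cycle lengths are 6, 3, 1.
The order is lcm(6, 3) = 6.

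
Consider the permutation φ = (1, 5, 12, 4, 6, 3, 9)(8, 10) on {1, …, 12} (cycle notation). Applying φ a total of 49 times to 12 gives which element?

12

12 lies in the 7-cycle (1, 5, 12, 4, 6, 3, 9).
Powers repeat with period 7 on this cycle, and 49 mod 7 = 0, so φ^49(12) = φ^0(12).
So φ^49(12) = 12.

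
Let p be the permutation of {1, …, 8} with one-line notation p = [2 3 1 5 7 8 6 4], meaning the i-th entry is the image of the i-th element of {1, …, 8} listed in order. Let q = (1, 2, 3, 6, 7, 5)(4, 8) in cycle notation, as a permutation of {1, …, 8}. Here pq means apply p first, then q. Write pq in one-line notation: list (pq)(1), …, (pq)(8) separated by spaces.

3 6 2 1 5 4 7 8

Chase each element through p then q: 1 → 2 → 3; 2 → 3 → 6; 3 → 1 → 2; 4 → 5 → 1; 5 → 7 → 5; 6 → 8 → 4; 7 → 6 → 7; 8 → 4 → 8.
So pq in one-line form is 3 6 2 1 5 4 7 8.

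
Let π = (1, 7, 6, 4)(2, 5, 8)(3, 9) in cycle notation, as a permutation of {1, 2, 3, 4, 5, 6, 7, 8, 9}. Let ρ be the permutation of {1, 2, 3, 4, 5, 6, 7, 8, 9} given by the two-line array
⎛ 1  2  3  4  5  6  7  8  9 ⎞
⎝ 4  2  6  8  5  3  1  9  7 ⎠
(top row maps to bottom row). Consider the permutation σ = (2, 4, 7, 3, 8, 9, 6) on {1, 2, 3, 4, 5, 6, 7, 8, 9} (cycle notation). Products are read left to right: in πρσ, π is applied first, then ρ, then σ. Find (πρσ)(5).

Chase 5: π(5) = 8; ρ(8) = 9; σ(9) = 6. Hence (πρσ)(5) = 6.

6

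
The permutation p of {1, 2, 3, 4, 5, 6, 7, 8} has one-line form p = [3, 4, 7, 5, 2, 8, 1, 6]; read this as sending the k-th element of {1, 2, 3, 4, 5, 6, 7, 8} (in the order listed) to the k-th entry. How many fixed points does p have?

No element satisfies p(x) = x, so there are 0 fixed points.

0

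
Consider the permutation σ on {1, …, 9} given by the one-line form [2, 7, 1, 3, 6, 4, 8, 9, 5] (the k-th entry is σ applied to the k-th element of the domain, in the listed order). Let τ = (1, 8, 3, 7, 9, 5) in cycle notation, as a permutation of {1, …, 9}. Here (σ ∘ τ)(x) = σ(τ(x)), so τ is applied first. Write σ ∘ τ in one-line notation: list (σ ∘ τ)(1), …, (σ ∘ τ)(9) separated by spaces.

9 7 8 3 2 4 5 1 6

(σ ∘ τ)(x) = σ(τ(x)). Computing each image: σ(τ(1)) = σ(8) = 9, σ(τ(2)) = σ(2) = 7, σ(τ(3)) = σ(7) = 8, σ(τ(4)) = σ(4) = 3, σ(τ(5)) = σ(1) = 2, σ(τ(6)) = σ(6) = 4, σ(τ(7)) = σ(9) = 5, σ(τ(8)) = σ(3) = 1, σ(τ(9)) = σ(5) = 6.
Hence σ ∘ τ = [9 7 8 3 2 4 5 1 6].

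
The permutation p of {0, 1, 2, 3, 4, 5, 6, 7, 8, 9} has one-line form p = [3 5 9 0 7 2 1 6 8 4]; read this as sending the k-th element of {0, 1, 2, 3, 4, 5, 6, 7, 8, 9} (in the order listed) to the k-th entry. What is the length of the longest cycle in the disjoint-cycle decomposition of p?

7

Decomposing into disjoint cycles gives (0 3)(1 5 2 9 4 7 6); the longest has length 7.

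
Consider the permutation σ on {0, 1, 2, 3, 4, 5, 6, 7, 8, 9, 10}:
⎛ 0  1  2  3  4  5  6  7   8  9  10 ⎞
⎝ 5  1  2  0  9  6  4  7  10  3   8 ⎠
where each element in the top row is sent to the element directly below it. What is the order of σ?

Writing σ as disjoint cycles, the cycle lengths are 6, 2, 1, 1, 1.
The order is lcm(6, 2) = 6.

6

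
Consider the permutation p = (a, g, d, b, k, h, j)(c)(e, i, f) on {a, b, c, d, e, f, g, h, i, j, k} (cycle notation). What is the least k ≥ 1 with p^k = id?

The disjoint cycles have lengths 7, 3, 1.
The order is lcm(7, 3) = 21.

21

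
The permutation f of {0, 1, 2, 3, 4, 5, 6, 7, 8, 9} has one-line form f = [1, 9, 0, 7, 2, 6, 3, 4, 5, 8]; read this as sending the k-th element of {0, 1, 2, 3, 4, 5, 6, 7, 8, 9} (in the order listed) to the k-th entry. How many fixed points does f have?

No element satisfies f(x) = x, so there are 0 fixed points.

0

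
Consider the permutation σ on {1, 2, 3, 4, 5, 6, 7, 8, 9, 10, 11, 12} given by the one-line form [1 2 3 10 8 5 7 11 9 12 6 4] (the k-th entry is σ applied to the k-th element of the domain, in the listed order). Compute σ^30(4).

Tracing 4 → 10 → … returns to 4 after 3 steps, so 4 lies in a 3-cycle (4 10 12).
On a 3-cycle, σ^3 is the identity, so σ^30 = σ^0 there (30 ≡ 0 mod 3).
So σ^30(4) = 4.

4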